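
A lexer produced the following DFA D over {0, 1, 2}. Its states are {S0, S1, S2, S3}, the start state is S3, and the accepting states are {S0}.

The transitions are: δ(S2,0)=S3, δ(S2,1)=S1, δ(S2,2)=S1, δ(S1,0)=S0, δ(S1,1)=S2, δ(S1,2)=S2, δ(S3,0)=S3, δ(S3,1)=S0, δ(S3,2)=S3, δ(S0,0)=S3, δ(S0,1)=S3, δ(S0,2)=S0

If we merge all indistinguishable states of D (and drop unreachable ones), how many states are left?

2

First remove the unreachable states {S1,S2}; 2 states remain.
Initial partition by acceptance: {S0} | {S3}.
Stable partition: {S0} | {S3} — 2 equivalence classes.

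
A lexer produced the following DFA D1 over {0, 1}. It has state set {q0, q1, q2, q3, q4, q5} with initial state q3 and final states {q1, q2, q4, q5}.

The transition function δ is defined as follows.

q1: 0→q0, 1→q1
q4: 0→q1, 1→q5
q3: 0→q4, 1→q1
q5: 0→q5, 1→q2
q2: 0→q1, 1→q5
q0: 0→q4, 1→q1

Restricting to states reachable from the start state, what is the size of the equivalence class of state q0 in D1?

Start with accepting vs non-accepting: {q1,q2,q4,q5} | {q0,q3}.
Refine {q1,q2,q4,q5} on symbol 0: members go to different blocks, giving {q2,q4,q5} and {q1}.
Refine {q2,q4,q5} on symbol 0: members go to different blocks, giving {q2,q4} and {q5}.
The partition is now stable with 4 blocks: {q2,q4} | {q0,q3} | {q1} | {q5}.
The equivalence class containing q0 is {q0,q3}, of size 2.

2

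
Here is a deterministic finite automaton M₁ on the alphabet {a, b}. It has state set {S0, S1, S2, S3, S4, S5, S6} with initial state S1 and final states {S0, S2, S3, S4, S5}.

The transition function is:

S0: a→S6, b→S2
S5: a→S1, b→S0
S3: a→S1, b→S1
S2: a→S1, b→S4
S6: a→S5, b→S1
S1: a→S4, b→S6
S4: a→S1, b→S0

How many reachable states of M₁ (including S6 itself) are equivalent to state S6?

2

First remove the unreachable states {S3}; 6 states remain.
P0 = {S0,S2,S4,S5} | {S1,S6}.
The partition is now stable with 2 blocks: {S0,S2,S4,S5} | {S1,S6}.
State S6 belongs to the block {S1,S6}, which has 2 states.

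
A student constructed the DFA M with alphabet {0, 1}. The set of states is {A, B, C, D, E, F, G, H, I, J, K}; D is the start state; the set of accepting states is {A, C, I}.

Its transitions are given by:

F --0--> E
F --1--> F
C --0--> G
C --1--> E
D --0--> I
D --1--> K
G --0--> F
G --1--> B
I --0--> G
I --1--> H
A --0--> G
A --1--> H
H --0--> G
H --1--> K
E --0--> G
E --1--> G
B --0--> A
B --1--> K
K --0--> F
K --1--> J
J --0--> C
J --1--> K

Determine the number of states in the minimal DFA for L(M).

P0 = {A,C,I} | {B,D,E,F,G,H,J,K}.
On input 0, block {B,D,E,F,G,H,J,K} splits into {E,F,G,H,K} and {B,D,J}.
Refine {E,F,G,H,K} on symbol 1: members go to different blocks, giving {E,F,H} and {G,K}.
Refine {E,F,H} on symbol 0: members go to different blocks, giving {E,H} and {F}.
Stable partition: {A,C,I} | {E,H} | {B,D,J} | {G,K} | {F} — 5 equivalence classes.

5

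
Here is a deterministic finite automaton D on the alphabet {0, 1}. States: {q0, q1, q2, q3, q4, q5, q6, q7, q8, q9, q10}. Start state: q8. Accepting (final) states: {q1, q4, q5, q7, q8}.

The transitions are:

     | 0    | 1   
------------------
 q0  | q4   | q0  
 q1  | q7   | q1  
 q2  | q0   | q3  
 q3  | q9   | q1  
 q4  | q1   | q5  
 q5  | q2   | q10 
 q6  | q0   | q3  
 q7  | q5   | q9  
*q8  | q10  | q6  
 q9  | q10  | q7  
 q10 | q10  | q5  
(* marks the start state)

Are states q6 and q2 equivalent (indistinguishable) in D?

Yes

All states are reachable from the start state.
P0 = {q1,q4,q5,q7,q8} | {q0,q2,q3,q6,q9,q10}.
On input 0, block {q1,q4,q5,q7,q8} splits into {q1,q4,q7} and {q5,q8}.
On input 0, block {q1,q4,q7} splits into {q1,q4} and {q7}.
On input 0, block {q1,q4} splits into {q1} and {q4}.
Split {q0,q2,q3,q6,q9,q10} by δ(·,0) → {q2,q3,q6,q9,q10} and {q0}.
Refine {q2,q3,q6,q9,q10} on symbol 0: members go to different blocks, giving {q3,q9,q10} and {q2,q6}.
Split {q3,q9,q10} by δ(·,1) → {q3} and {q9} and {q10}.
Refine {q5,q8} on symbol 0: members go to different blocks, giving {q5} and {q8}.
The partition is now stable with 10 blocks: {q1} | {q3} | {q5} | {q7} | {q4} | {q0} | {q2,q6} | {q9} | {q10} | {q8}.
q6 and q2 lie in the same block of the stable partition, so they are equivalent — no string distinguishes them.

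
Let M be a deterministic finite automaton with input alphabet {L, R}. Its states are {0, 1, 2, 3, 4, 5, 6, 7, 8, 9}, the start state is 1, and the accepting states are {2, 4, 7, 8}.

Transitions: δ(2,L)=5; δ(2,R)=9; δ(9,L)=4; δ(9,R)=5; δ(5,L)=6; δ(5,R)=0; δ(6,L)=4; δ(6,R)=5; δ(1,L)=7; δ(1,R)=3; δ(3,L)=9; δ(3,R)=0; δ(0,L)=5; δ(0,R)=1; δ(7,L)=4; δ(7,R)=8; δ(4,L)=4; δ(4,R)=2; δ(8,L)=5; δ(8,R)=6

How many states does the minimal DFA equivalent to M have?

Start with accepting vs non-accepting: {2,4,7,8} | {0,1,3,5,6,9}.
Split {2,4,7,8} by δ(·,L) → {2,8} and {4,7}.
On input L, block {0,1,3,5,6,9} splits into {0,3,5} and {1,6,9}.
On input L, block {0,3,5} splits into {3,5} and {0}.
Stable partition: {2,8} | {3,5} | {4,7} | {1,6,9} | {0} — 5 equivalence classes.

5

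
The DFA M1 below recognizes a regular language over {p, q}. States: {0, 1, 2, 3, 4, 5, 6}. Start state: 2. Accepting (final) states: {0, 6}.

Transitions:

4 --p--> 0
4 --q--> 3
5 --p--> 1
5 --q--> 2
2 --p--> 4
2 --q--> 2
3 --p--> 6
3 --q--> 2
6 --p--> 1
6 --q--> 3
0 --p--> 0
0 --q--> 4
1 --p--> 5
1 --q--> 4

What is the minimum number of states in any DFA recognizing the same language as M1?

7

Start with accepting vs non-accepting: {0,6} | {1,2,3,4,5}.
On input p, block {0,6} splits into {0} and {6}.
Refine {1,2,3,4,5} on symbol p: members go to different blocks, giving {1,2,5} and {3} and {4}.
Split {1,2,5} by δ(·,p) → {1,5} and {2}.
Split {1,5} by δ(·,q) → {1} and {5}.
The partition is now stable with 7 blocks: {0} | {1} | {6} | {3} | {4} | {2} | {5}.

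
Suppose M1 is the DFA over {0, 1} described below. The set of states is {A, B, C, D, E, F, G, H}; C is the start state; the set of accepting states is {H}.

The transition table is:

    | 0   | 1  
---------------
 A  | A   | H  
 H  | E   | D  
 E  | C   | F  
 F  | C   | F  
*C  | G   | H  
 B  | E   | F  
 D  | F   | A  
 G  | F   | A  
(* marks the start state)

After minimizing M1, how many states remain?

5

Reachable states from the start: {A,C,D,E,F,G,H}. Unreachable: {B} — drop them.
P0 = {H} | {A,C,D,E,F,G}.
Split {A,C,D,E,F,G} by δ(·,1) → {D,E,F,G} and {A,C}.
Split {D,E,F,G} by δ(·,0) → {D,G} and {E,F}.
On input 0, block {A,C} splits into {A} and {C}.
Stable partition: {H} | {D,G} | {A} | {E,F} | {C} — 5 equivalence classes.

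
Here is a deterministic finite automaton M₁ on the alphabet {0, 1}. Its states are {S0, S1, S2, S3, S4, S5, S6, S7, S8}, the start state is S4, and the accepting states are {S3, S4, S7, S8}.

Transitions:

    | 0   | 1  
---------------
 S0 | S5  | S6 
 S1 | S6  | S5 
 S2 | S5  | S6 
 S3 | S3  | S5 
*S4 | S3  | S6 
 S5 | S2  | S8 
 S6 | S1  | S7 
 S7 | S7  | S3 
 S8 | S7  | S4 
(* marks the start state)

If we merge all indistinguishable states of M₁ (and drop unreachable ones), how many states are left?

4

States {S0} cannot be reached from the start state, so discard them.
P0 = {S3,S4,S7,S8} | {S1,S2,S5,S6}.
Split {S3,S4,S7,S8} by δ(·,1) → {S3,S4} and {S7,S8}.
Refine {S1,S2,S5,S6} on symbol 1: members go to different blocks, giving {S1,S2} and {S5,S6}.
No further refinement is possible. Final partition (4 blocks): {S3,S4} | {S1,S2} | {S7,S8} | {S5,S6}.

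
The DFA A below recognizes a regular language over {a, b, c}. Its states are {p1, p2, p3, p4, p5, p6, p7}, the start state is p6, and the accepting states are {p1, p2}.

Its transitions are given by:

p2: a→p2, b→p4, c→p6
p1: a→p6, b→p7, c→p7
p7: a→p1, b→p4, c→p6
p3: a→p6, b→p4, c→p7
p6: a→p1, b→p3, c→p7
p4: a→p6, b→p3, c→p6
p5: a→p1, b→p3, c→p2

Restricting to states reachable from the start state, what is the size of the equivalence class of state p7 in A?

Reachable states from the start: {p1,p3,p4,p6,p7}. Unreachable: {p2,p5} — drop them.
P0 = {p1} | {p3,p4,p6,p7}.
On input a, block {p3,p4,p6,p7} splits into {p3,p4} and {p6,p7}.
No further refinement is possible. Final partition (3 blocks): {p1} | {p3,p4} | {p6,p7}.
State p7 belongs to the block {p6,p7}, which has 2 states.

2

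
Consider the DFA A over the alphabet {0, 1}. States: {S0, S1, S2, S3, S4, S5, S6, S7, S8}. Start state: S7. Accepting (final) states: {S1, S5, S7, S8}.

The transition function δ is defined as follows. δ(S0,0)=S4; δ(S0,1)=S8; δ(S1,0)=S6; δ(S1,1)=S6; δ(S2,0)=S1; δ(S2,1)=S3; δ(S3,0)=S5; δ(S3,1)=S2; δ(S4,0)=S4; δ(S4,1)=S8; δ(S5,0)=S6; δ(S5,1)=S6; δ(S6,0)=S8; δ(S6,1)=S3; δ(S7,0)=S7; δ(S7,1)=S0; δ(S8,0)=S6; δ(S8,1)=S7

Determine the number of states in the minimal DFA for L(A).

All states are reachable from the start state.
P0 = {S1,S5,S7,S8} | {S0,S2,S3,S4,S6}.
Refine {S1,S5,S7,S8} on symbol 0: members go to different blocks, giving {S1,S5,S8} and {S7}.
On input 1, block {S1,S5,S8} splits into {S1,S5} and {S8}.
Split {S0,S2,S3,S4,S6} by δ(·,0) → {S0,S4} and {S2,S3} and {S6}.
The partition is now stable with 6 blocks: {S1,S5} | {S0,S4} | {S7} | {S8} | {S2,S3} | {S6}.

6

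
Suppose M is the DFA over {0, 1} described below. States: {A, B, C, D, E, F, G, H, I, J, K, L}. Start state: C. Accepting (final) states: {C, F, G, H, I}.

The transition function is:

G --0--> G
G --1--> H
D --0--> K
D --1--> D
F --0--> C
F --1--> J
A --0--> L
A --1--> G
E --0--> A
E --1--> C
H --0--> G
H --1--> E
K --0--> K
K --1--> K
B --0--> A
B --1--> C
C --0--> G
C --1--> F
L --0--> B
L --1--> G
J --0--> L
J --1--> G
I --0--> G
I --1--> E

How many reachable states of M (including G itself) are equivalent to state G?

Reachable states from the start: {A,B,C,E,F,G,H,J,L}. Unreachable: {D,I,K} — drop them.
Initial partition by acceptance: {C,F,G,H} | {A,B,E,J,L}.
Split {C,F,G,H} by δ(·,1) → {C,G} and {F,H}.
No further refinement is possible. Final partition (3 blocks): {C,G} | {A,B,E,J,L} | {F,H}.
State G belongs to the block {C,G}, which has 2 states.

2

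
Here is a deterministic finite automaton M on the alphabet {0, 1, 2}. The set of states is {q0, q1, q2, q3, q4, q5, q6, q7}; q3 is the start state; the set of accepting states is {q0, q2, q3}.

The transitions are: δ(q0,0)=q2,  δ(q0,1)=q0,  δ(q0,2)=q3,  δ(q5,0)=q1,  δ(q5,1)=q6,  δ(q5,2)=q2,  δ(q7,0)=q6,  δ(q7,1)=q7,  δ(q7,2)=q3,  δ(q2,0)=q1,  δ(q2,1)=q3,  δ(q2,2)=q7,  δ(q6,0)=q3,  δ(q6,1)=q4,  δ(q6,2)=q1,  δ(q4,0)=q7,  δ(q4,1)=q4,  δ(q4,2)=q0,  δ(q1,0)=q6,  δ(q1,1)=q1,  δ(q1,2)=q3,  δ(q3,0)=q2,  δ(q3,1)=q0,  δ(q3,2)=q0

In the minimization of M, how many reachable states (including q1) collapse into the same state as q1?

States {q5} cannot be reached from the start state, so discard them.
P0 = {q0,q2,q3} | {q1,q4,q6,q7}.
On input 0, block {q0,q2,q3} splits into {q0,q3} and {q2}.
On input 0, block {q1,q4,q6,q7} splits into {q1,q4,q7} and {q6}.
On input 0, block {q1,q4,q7} splits into {q1,q7} and {q4}.
Stable partition: {q0,q3} | {q1,q7} | {q2} | {q6} | {q4} — 5 equivalence classes.
The equivalence class containing q1 is {q1,q7}, of size 2.

2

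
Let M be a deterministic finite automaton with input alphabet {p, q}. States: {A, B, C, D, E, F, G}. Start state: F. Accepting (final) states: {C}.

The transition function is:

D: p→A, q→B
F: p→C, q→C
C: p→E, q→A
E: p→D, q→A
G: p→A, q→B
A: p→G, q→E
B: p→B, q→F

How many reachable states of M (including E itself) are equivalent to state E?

All states are reachable from the start state.
P0 = {C} | {A,B,D,E,F,G}.
Split {A,B,D,E,F,G} by δ(·,p) → {A,B,D,E,G} and {F}.
Split {A,B,D,E,G} by δ(·,q) → {A,D,E,G} and {B}.
On input q, block {A,D,E,G} splits into {A,E} and {D,G}.
No further refinement is possible. Final partition (5 blocks): {C} | {A,E} | {F} | {B} | {D,G}.
State E belongs to the block {A,E}, which has 2 states.

2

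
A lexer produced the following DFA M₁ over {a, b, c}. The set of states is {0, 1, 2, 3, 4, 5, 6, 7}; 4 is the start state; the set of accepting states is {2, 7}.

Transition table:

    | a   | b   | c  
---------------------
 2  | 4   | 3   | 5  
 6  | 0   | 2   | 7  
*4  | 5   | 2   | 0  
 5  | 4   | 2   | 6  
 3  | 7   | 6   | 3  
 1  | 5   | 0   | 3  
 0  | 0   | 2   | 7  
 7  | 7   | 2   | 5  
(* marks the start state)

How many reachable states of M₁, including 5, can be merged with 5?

2

First remove the unreachable states {1}; 7 states remain.
Initial partition by acceptance: {2,7} | {0,3,4,5,6}.
Split {2,7} by δ(·,a) → {2} and {7}.
Split {0,3,4,5,6} by δ(·,a) → {0,4,5,6} and {3}.
Refine {0,4,5,6} on symbol c: members go to different blocks, giving {0,6} and {4,5}.
Stable partition: {2} | {0,6} | {7} | {3} | {4,5} — 5 equivalence classes.
The equivalence class containing 5 is {4,5}, of size 2.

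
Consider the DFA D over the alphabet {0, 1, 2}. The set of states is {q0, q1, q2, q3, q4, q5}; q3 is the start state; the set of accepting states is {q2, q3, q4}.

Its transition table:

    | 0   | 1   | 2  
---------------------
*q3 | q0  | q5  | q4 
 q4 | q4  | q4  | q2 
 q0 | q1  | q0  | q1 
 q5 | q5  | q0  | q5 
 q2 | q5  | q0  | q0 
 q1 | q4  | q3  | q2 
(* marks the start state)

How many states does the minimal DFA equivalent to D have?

6

P0 = {q2,q3,q4} | {q0,q1,q5}.
Refine {q2,q3,q4} on symbol 0: members go to different blocks, giving {q2,q3} and {q4}.
Split {q2,q3} by δ(·,2) → {q2} and {q3}.
Refine {q0,q1,q5} on symbol 0: members go to different blocks, giving {q0,q5} and {q1}.
On input 0, block {q0,q5} splits into {q0} and {q5}.
Stable partition: {q2} | {q0} | {q4} | {q3} | {q1} | {q5} — 6 equivalence classes.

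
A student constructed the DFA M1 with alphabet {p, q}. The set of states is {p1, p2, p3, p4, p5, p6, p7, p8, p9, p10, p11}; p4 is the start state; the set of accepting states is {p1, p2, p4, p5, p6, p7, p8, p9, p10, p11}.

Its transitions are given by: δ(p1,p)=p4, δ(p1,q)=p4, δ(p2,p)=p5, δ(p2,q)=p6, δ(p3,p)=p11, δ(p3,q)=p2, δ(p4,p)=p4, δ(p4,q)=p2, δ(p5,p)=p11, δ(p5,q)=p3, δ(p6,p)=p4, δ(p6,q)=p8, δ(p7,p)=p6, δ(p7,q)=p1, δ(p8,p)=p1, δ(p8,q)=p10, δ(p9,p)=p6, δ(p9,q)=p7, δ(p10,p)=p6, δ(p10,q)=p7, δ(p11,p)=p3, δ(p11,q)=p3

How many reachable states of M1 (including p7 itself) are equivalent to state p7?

Reachable states from the start: {p1,p2,p3,p4,p5,p6,p7,p8,p10,p11}. Unreachable: {p9} — drop them.
P0 = {p1,p2,p4,p5,p6,p7,p8,p10,p11} | {p3}.
Split {p1,p2,p4,p5,p6,p7,p8,p10,p11} by δ(·,p) → {p1,p2,p4,p5,p6,p7,p8,p10} and {p11}.
Split {p1,p2,p4,p5,p6,p7,p8,p10} by δ(·,p) → {p1,p2,p4,p6,p7,p8,p10} and {p5}.
Split {p1,p2,p4,p6,p7,p8,p10} by δ(·,p) → {p1,p4,p6,p7,p8,p10} and {p2}.
On input q, block {p1,p4,p6,p7,p8,p10} splits into {p1,p6,p7,p8,p10} and {p4}.
Split {p1,p6,p7,p8,p10} by δ(·,p) → {p7,p8,p10} and {p1,p6}.
On input q, block {p7,p8,p10} splits into {p8,p10} and {p7}.
Split {p8,p10} by δ(·,q) → {p8} and {p10}.
Split {p1,p6} by δ(·,q) → {p1} and {p6}.
Stable partition: {p8} | {p3} | {p11} | {p5} | {p2} | {p4} | {p1} | {p7} | {p10} | {p6} — 10 equivalence classes.
The equivalence class containing p7 is {p7}, of size 1.

1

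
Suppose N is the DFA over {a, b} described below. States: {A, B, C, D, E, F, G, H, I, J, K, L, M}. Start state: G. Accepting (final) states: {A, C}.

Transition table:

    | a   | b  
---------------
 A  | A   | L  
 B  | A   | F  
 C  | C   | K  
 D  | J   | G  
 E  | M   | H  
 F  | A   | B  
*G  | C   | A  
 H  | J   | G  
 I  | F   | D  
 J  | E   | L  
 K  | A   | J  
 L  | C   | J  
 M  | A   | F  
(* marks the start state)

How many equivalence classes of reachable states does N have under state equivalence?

Reachable states from the start: {A,B,C,E,F,G,H,J,K,L,M}. Unreachable: {D,I} — drop them.
P0 = {A,C} | {B,E,F,G,H,J,K,L,M}.
Refine {B,E,F,G,H,J,K,L,M} on symbol a: members go to different blocks, giving {B,F,G,K,L,M} and {E,H,J}.
On input b, block {B,F,G,K,L,M} splits into {B,F,M} and {K,L} and {G}.
On input a, block {E,H,J} splits into {H,J} and {E}.
On input a, block {H,J} splits into {H} and {J}.
The partition is now stable with 7 blocks: {A,C} | {B,F,M} | {H} | {K,L} | {G} | {E} | {J}.

7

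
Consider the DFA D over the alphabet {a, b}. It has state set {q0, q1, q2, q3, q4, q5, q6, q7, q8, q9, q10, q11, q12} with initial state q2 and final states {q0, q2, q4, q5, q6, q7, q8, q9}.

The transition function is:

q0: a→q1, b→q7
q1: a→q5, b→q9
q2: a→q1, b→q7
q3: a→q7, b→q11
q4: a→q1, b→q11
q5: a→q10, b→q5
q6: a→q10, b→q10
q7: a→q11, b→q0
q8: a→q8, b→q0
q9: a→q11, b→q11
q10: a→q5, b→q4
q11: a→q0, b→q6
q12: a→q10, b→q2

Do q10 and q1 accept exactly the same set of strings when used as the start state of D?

First remove the unreachable states {q3,q8,q12}; 10 states remain.
Initial partition by acceptance: {q0,q2,q4,q5,q6,q7,q9} | {q1,q10,q11}.
Split {q0,q2,q4,q5,q6,q7,q9} by δ(·,b) → {q0,q2,q5,q7} and {q4,q6,q9}.
The partition is now stable with 3 blocks: {q0,q2,q5,q7} | {q1,q10,q11} | {q4,q6,q9}.
q10 and q1 lie in the same block of the stable partition, so they are equivalent — no string distinguishes them.

Yes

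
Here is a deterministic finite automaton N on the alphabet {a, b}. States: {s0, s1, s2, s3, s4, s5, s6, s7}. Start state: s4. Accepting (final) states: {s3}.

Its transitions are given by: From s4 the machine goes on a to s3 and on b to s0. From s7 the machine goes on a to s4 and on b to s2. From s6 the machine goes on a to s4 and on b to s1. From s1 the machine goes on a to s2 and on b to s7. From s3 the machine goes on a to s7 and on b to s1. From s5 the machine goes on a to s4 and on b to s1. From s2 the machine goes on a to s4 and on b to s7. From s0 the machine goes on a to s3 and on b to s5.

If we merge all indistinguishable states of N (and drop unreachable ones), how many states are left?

6

First remove the unreachable states {s6}; 7 states remain.
Initial partition by acceptance: {s3} | {s0,s1,s2,s4,s5,s7}.
Split {s0,s1,s2,s4,s5,s7} by δ(·,a) → {s1,s2,s5,s7} and {s0,s4}.
On input a, block {s1,s2,s5,s7} splits into {s2,s5,s7} and {s1}.
On input b, block {s2,s5,s7} splits into {s2,s7} and {s5}.
Split {s0,s4} by δ(·,b) → {s0} and {s4}.
Stable partition: {s3} | {s2,s7} | {s0} | {s1} | {s5} | {s4} — 6 equivalence classes.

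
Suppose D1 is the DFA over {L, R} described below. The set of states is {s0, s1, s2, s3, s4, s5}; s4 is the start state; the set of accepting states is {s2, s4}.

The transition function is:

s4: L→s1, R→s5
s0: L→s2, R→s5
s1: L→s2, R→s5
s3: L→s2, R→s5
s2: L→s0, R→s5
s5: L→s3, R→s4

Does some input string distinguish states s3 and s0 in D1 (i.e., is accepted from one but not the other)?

Start with accepting vs non-accepting: {s2,s4} | {s0,s1,s3,s5}.
Refine {s0,s1,s3,s5} on symbol L: members go to different blocks, giving {s0,s1,s3} and {s5}.
The partition is now stable with 3 blocks: {s2,s4} | {s0,s1,s3} | {s5}.
s3 and s0 lie in the same block of the stable partition, so they are equivalent — no string distinguishes them.

No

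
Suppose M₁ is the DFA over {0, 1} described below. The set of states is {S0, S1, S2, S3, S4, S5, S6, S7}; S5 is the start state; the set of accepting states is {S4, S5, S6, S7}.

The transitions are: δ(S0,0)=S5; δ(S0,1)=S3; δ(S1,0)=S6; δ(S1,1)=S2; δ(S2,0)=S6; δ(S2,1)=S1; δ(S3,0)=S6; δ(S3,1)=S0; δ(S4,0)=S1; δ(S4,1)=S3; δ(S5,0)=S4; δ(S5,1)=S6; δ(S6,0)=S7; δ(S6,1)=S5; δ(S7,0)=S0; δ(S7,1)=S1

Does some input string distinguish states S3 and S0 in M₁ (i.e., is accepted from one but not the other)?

All states are reachable from the start state.
Initial partition by acceptance: {S4,S5,S6,S7} | {S0,S1,S2,S3}.
Refine {S4,S5,S6,S7} on symbol 0: members go to different blocks, giving {S4,S7} and {S5,S6}.
No further refinement is possible. Final partition (3 blocks): {S4,S7} | {S0,S1,S2,S3} | {S5,S6}.
S3 and S0 lie in the same block of the stable partition, so they are equivalent — no string distinguishes them.

No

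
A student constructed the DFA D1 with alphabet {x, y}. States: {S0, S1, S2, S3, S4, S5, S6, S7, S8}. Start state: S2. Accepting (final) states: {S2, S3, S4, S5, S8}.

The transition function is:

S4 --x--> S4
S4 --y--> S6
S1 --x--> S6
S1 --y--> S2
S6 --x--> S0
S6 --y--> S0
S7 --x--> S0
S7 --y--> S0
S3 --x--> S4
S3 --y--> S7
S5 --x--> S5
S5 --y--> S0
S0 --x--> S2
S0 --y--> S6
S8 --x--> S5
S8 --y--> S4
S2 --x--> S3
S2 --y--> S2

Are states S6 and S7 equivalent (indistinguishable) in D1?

First remove the unreachable states {S1,S5,S8}; 6 states remain.
P0 = {S2,S3,S4} | {S0,S6,S7}.
Split {S2,S3,S4} by δ(·,y) → {S3,S4} and {S2}.
Refine {S0,S6,S7} on symbol x: members go to different blocks, giving {S6,S7} and {S0}.
Stable partition: {S3,S4} | {S6,S7} | {S2} | {S0} — 4 equivalence classes.
S6 and S7 lie in the same block of the stable partition, so they are equivalent — no string distinguishes them.

Yes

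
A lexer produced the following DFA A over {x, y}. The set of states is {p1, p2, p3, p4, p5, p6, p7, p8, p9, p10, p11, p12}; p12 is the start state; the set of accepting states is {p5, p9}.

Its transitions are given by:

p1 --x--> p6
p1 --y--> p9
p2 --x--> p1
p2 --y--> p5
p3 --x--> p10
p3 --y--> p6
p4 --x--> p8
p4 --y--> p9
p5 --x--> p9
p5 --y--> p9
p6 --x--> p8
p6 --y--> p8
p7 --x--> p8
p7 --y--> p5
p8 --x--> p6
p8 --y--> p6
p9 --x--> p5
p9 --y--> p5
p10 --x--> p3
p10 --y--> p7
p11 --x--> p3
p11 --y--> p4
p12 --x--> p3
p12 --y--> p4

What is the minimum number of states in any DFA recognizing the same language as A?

States {p1,p2,p11} cannot be reached from the start state, so discard them.
Initial partition by acceptance: {p5,p9} | {p3,p4,p6,p7,p8,p10,p12}.
Split {p3,p4,p6,p7,p8,p10,p12} by δ(·,y) → {p3,p6,p8,p10,p12} and {p4,p7}.
Split {p3,p6,p8,p10,p12} by δ(·,y) → {p3,p6,p8} and {p10,p12}.
Refine {p3,p6,p8} on symbol x: members go to different blocks, giving {p6,p8} and {p3}.
Stable partition: {p5,p9} | {p6,p8} | {p4,p7} | {p10,p12} | {p3} — 5 equivalence classes.

5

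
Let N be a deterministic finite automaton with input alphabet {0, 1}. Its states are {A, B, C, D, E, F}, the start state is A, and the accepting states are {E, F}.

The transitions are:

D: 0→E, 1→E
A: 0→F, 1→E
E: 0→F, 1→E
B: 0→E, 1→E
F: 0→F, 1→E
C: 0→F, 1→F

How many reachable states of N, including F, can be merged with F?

2

States {B,C,D} cannot be reached from the start state, so discard them.
Start with accepting vs non-accepting: {E,F} | {A}.
Stable partition: {E,F} | {A} — 2 equivalence classes.
The equivalence class containing F is {E,F}, of size 2.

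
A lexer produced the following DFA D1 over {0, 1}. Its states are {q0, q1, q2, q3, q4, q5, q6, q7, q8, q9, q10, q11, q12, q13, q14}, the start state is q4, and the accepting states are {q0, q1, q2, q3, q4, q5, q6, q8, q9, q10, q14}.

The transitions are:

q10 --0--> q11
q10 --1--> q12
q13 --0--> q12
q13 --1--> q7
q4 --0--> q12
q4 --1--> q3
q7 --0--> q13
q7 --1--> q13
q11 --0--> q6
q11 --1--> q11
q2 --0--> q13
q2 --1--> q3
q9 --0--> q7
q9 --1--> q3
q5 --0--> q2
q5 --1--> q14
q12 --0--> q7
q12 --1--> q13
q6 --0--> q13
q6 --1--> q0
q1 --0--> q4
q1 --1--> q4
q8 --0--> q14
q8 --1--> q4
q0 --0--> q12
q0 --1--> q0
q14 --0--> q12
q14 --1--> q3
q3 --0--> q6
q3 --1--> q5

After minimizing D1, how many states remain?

States {q1,q8,q9,q10,q11} cannot be reached from the start state, so discard them.
P0 = {q0,q2,q3,q4,q5,q6,q14} | {q7,q12,q13}.
Refine {q0,q2,q3,q4,q5,q6,q14} on symbol 0: members go to different blocks, giving {q0,q2,q4,q6,q14} and {q3,q5}.
Refine {q0,q2,q4,q6,q14} on symbol 1: members go to different blocks, giving {q2,q4,q14} and {q0,q6}.
Split {q3,q5} by δ(·,0) → {q3} and {q5}.
No further refinement is possible. Final partition (5 blocks): {q2,q4,q14} | {q7,q12,q13} | {q3} | {q0,q6} | {q5}.

5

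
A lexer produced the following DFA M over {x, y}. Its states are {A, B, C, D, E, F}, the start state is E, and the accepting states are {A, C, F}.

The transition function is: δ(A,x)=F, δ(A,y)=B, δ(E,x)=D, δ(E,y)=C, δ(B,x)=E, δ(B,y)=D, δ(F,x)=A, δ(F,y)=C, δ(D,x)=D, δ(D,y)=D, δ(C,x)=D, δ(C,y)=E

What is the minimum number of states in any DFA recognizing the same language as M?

States {A,B,F} cannot be reached from the start state, so discard them.
Start with accepting vs non-accepting: {C} | {D,E}.
Refine {D,E} on symbol y: members go to different blocks, giving {D} and {E}.
No further refinement is possible. Final partition (3 blocks): {C} | {D} | {E}.

3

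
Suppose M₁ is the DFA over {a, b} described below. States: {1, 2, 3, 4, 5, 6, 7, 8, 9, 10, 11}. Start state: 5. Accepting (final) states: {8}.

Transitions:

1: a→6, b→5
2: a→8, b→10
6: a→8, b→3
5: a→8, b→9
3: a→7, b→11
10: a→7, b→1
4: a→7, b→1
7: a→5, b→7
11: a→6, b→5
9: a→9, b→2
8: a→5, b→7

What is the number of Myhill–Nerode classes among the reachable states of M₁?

7

States {4} cannot be reached from the start state, so discard them.
P0 = {8} | {1,2,3,5,6,7,9,10,11}.
Split {1,2,3,5,6,7,9,10,11} by δ(·,a) → {1,3,7,9,10,11} and {2,5,6}.
Refine {1,3,7,9,10,11} on symbol a: members go to different blocks, giving {1,7,11} and {3,9,10}.
On input b, block {1,7,11} splits into {1,11} and {7}.
On input a, block {3,9,10} splits into {3,10} and {9}.
Refine {2,5,6} on symbol b: members go to different blocks, giving {2,6} and {5}.
No further refinement is possible. Final partition (7 blocks): {8} | {1,11} | {2,6} | {3,10} | {7} | {9} | {5}.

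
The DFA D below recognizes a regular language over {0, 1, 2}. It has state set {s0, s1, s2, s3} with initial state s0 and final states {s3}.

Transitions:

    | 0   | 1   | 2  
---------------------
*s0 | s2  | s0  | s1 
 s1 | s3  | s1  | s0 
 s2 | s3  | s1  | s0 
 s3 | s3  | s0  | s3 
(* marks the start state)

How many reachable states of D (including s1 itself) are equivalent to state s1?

2

All states are reachable from the start state.
P0 = {s3} | {s0,s1,s2}.
On input 0, block {s0,s1,s2} splits into {s1,s2} and {s0}.
The partition is now stable with 3 blocks: {s3} | {s1,s2} | {s0}.
The equivalence class containing s1 is {s1,s2}, of size 2.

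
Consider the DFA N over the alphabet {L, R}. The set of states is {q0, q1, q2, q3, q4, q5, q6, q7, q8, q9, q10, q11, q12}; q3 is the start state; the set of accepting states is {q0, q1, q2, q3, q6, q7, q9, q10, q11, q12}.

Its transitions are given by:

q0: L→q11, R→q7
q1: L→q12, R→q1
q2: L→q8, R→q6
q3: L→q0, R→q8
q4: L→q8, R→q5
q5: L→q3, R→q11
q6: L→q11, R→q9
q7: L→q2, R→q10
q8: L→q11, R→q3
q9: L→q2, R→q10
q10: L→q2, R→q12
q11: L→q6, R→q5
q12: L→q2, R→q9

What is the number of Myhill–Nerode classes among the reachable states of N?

5

First remove the unreachable states {q1,q4}; 11 states remain.
Start with accepting vs non-accepting: {q0,q2,q3,q6,q7,q9,q10,q11,q12} | {q5,q8}.
On input L, block {q0,q2,q3,q6,q7,q9,q10,q11,q12} splits into {q0,q3,q6,q7,q9,q10,q11,q12} and {q2}.
On input L, block {q0,q3,q6,q7,q9,q10,q11,q12} splits into {q0,q3,q6,q11} and {q7,q9,q10,q12}.
Split {q0,q3,q6,q11} by δ(·,R) → {q0,q6} and {q3,q11}.
No further refinement is possible. Final partition (5 blocks): {q0,q6} | {q5,q8} | {q2} | {q7,q9,q10,q12} | {q3,q11}.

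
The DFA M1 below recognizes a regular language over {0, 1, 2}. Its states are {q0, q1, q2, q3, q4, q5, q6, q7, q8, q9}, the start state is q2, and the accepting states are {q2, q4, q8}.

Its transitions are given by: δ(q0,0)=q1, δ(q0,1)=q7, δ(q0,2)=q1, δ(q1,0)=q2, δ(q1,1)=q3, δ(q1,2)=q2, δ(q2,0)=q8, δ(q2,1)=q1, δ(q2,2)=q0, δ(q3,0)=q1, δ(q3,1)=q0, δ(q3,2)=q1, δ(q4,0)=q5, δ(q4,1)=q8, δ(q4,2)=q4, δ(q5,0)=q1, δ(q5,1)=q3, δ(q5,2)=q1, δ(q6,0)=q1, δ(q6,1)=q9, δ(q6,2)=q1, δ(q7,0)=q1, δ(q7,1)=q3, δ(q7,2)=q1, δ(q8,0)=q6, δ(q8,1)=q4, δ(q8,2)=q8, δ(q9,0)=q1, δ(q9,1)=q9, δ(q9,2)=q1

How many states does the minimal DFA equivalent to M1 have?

4

All states are reachable from the start state.
P0 = {q2,q4,q8} | {q0,q1,q3,q5,q6,q7,q9}.
On input 0, block {q2,q4,q8} splits into {q4,q8} and {q2}.
On input 0, block {q0,q1,q3,q5,q6,q7,q9} splits into {q0,q3,q5,q6,q7,q9} and {q1}.
Stable partition: {q4,q8} | {q0,q3,q5,q6,q7,q9} | {q2} | {q1} — 4 equivalence classes.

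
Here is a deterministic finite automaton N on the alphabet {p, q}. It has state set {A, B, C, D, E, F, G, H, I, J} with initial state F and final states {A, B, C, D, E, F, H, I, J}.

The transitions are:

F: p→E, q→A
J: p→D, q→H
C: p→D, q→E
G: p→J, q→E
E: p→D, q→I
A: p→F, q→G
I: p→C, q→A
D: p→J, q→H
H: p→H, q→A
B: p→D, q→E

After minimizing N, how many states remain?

8

First remove the unreachable states {B}; 9 states remain.
P0 = {A,C,D,E,F,H,I,J} | {G}.
Split {A,C,D,E,F,H,I,J} by δ(·,q) → {C,D,E,F,H,I,J} and {A}.
Refine {C,D,E,F,H,I,J} on symbol q: members go to different blocks, giving {C,D,E,J} and {F,H,I}.
Split {C,D,E,J} by δ(·,q) → {D,E,J} and {C}.
On input p, block {F,H,I} splits into {F} and {H} and {I}.
On input q, block {D,E,J} splits into {D,J} and {E}.
The partition is now stable with 8 blocks: {D,J} | {G} | {A} | {F} | {C} | {H} | {I} | {E}.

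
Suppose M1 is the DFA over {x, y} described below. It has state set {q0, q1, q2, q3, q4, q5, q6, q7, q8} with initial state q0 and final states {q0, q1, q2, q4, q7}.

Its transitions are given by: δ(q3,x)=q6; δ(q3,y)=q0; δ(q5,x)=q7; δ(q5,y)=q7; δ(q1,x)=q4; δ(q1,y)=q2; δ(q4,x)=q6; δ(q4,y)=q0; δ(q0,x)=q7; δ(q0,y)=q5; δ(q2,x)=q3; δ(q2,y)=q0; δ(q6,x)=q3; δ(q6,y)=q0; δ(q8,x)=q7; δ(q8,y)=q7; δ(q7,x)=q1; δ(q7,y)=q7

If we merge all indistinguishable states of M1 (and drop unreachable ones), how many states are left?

6

Reachable states from the start: {q0,q1,q2,q3,q4,q5,q6,q7}. Unreachable: {q8} — drop them.
Initial partition by acceptance: {q0,q1,q2,q4,q7} | {q3,q5,q6}.
Refine {q0,q1,q2,q4,q7} on symbol x: members go to different blocks, giving {q0,q1,q7} and {q2,q4}.
Split {q0,q1,q7} by δ(·,x) → {q0,q7} and {q1}.
On input x, block {q0,q7} splits into {q0} and {q7}.
Refine {q3,q5,q6} on symbol x: members go to different blocks, giving {q3,q6} and {q5}.
The partition is now stable with 6 blocks: {q0} | {q3,q6} | {q2,q4} | {q1} | {q7} | {q5}.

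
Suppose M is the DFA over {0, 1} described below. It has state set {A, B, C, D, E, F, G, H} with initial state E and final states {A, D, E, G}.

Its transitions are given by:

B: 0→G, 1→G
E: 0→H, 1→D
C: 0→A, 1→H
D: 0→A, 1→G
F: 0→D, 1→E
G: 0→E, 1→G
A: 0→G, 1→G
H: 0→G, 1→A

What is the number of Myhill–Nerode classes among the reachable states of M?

Reachable states from the start: {A,D,E,G,H}. Unreachable: {B,C,F} — drop them.
Start with accepting vs non-accepting: {A,D,E,G} | {H}.
Split {A,D,E,G} by δ(·,0) → {A,D,G} and {E}.
Refine {A,D,G} on symbol 0: members go to different blocks, giving {A,D} and {G}.
On input 0, block {A,D} splits into {A} and {D}.
Stable partition: {A} | {H} | {E} | {G} | {D} — 5 equivalence classes.

5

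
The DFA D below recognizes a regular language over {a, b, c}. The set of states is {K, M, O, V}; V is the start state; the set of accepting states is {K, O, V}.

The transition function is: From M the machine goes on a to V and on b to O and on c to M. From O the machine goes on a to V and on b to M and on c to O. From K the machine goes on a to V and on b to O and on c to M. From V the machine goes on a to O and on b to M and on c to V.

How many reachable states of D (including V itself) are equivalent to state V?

States {K} cannot be reached from the start state, so discard them.
Start with accepting vs non-accepting: {O,V} | {M}.
No further refinement is possible. Final partition (2 blocks): {O,V} | {M}.
State V belongs to the block {O,V}, which has 2 states.

2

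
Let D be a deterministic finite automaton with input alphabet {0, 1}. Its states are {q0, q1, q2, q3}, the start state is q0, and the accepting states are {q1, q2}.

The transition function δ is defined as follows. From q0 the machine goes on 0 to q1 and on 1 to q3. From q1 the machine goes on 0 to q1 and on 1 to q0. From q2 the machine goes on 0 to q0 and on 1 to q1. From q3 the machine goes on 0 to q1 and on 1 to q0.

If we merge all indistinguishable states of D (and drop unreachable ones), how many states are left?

Reachable states from the start: {q0,q1,q3}. Unreachable: {q2} — drop them.
Initial partition by acceptance: {q1} | {q0,q3}.
The partition is now stable with 2 blocks: {q1} | {q0,q3}.

2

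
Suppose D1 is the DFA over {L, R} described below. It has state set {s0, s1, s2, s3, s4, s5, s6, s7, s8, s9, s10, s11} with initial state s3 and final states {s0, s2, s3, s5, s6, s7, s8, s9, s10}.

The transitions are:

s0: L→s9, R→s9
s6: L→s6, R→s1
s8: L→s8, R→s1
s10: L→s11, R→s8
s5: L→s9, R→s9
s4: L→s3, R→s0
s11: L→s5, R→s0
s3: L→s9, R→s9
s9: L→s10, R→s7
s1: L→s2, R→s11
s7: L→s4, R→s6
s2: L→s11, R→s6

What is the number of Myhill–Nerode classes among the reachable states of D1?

All states are reachable from the start state.
P0 = {s0,s2,s3,s5,s6,s7,s8,s9,s10} | {s1,s4,s11}.
On input L, block {s0,s2,s3,s5,s6,s7,s8,s9,s10} splits into {s0,s3,s5,s6,s8,s9} and {s2,s7,s10}.
On input L, block {s0,s3,s5,s6,s8,s9} splits into {s0,s3,s5,s6,s8} and {s9}.
Refine {s0,s3,s5,s6,s8} on symbol L: members go to different blocks, giving {s0,s3,s5} and {s6,s8}.
Refine {s1,s4,s11} on symbol L: members go to different blocks, giving {s4,s11} and {s1}.
Stable partition: {s0,s3,s5} | {s4,s11} | {s2,s7,s10} | {s9} | {s6,s8} | {s1} — 6 equivalence classes.

6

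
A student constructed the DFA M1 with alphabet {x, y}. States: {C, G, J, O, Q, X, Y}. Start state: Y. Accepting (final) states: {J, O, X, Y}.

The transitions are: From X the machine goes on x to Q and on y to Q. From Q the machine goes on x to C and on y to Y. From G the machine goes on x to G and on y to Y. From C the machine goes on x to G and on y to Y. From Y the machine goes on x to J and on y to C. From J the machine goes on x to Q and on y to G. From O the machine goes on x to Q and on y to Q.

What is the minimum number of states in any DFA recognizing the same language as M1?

3

Reachable states from the start: {C,G,J,Q,Y}. Unreachable: {O,X} — drop them.
P0 = {J,Y} | {C,G,Q}.
Split {J,Y} by δ(·,x) → {Y} and {J}.
No further refinement is possible. Final partition (3 blocks): {Y} | {C,G,Q} | {J}.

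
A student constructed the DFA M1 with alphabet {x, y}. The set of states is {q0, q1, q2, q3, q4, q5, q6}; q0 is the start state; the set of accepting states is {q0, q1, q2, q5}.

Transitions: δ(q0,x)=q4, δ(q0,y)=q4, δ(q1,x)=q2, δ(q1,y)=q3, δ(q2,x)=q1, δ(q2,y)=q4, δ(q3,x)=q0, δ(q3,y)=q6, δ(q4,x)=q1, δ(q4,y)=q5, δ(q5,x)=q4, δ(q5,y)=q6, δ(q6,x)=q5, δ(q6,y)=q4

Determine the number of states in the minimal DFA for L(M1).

7

P0 = {q0,q1,q2,q5} | {q3,q4,q6}.
On input x, block {q0,q1,q2,q5} splits into {q0,q5} and {q1,q2}.
Refine {q3,q4,q6} on symbol x: members go to different blocks, giving {q3,q6} and {q4}.
Split {q0,q5} by δ(·,y) → {q0} and {q5}.
Refine {q3,q6} on symbol x: members go to different blocks, giving {q3} and {q6}.
Refine {q1,q2} on symbol y: members go to different blocks, giving {q1} and {q2}.
The partition is now stable with 7 blocks: {q0} | {q3} | {q1} | {q4} | {q5} | {q6} | {q2}.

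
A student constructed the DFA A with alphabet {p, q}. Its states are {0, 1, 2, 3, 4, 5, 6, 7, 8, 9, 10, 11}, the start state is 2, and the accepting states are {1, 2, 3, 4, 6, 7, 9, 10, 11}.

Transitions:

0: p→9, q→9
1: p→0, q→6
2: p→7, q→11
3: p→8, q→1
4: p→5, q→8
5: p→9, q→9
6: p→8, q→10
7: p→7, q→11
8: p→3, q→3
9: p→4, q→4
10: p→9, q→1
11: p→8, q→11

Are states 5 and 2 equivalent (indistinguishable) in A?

Every state is reachable, so we keep all 12.
Initial partition by acceptance: {1,2,3,4,6,7,9,10,11} | {0,5,8}.
On input p, block {1,2,3,4,6,7,9,10,11} splits into {1,3,4,6,11} and {2,7,9,10}.
Refine {1,3,4,6,11} on symbol q: members go to different blocks, giving {1,3,11} and {4} and {6}.
On input q, block {1,3,11} splits into {3,11} and {1}.
Split {3,11} by δ(·,q) → {3} and {11}.
Split {0,5,8} by δ(·,p) → {0,5} and {8}.
Refine {2,7,9,10} on symbol p: members go to different blocks, giving {2,7,10} and {9}.
Split {2,7,10} by δ(·,p) → {2,7} and {10}.
No further refinement is possible. Final partition (10 blocks): {3} | {0,5} | {2,7} | {4} | {6} | {1} | {11} | {8} | {9} | {10}.
5 and 2 end up in different blocks, so they are distinguishable. For instance, the string 'ε' is accepted from only 2.

No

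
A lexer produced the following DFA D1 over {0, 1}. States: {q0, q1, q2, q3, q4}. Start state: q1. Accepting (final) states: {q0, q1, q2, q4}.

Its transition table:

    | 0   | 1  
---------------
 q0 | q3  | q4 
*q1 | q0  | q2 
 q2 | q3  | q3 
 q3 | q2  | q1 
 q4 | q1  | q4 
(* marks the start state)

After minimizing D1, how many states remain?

5

Every state is reachable, so we keep all 5.
Start with accepting vs non-accepting: {q0,q1,q2,q4} | {q3}.
On input 0, block {q0,q1,q2,q4} splits into {q0,q2} and {q1,q4}.
Split {q0,q2} by δ(·,1) → {q0} and {q2}.
Split {q1,q4} by δ(·,0) → {q1} and {q4}.
The partition is now stable with 5 blocks: {q0} | {q3} | {q1} | {q2} | {q4}.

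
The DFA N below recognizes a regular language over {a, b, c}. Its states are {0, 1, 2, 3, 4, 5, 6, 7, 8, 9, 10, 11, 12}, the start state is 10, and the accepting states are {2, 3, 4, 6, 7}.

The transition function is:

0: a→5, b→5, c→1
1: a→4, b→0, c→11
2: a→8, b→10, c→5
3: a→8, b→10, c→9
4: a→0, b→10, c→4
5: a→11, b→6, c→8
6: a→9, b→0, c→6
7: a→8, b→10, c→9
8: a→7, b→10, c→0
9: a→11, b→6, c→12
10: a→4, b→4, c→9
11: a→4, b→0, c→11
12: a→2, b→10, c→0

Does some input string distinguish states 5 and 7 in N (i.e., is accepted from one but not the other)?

Yes

Reachable states from the start: {0,1,2,4,5,6,7,8,9,10,11,12}. Unreachable: {3} — drop them.
Initial partition by acceptance: {2,4,6,7} | {0,1,5,8,9,10,11,12}.
On input c, block {2,4,6,7} splits into {2,7} and {4,6}.
Split {0,1,5,8,9,10,11,12} by δ(·,a) → {0,5,9} and {1,10,11} and {8,12}.
Refine {0,5,9} on symbol a: members go to different blocks, giving {5,9} and {0}.
On input a, block {4,6} splits into {4} and {6}.
Refine {1,10,11} on symbol b: members go to different blocks, giving {1,11} and {10}.
Stable partition: {2,7} | {5,9} | {4} | {1,11} | {8,12} | {0} | {6} | {10} — 8 equivalence classes.
5 and 7 end up in different blocks, so they are distinguishable. For instance, the string 'ε' is accepted from only 7.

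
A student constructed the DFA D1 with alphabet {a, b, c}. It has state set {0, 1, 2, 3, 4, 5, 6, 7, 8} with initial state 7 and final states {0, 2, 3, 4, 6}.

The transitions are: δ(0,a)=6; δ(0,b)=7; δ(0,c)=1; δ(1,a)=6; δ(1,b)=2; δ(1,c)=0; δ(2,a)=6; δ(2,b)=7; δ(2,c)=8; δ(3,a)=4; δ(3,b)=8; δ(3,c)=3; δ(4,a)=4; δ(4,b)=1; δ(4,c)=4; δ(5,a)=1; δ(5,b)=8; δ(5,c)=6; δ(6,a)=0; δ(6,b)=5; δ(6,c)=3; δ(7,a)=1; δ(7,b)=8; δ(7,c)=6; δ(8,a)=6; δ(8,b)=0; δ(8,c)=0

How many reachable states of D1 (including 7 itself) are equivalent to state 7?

Every state is reachable, so we keep all 9.
Start with accepting vs non-accepting: {0,2,3,4,6} | {1,5,7,8}.
Refine {0,2,3,4,6} on symbol c: members go to different blocks, giving {3,4,6} and {0,2}.
On input a, block {3,4,6} splits into {3,4} and {6}.
Refine {1,5,7,8} on symbol a: members go to different blocks, giving {1,8} and {5,7}.
The partition is now stable with 5 blocks: {3,4} | {1,8} | {0,2} | {6} | {5,7}.
State 7 belongs to the block {5,7}, which has 2 states.

2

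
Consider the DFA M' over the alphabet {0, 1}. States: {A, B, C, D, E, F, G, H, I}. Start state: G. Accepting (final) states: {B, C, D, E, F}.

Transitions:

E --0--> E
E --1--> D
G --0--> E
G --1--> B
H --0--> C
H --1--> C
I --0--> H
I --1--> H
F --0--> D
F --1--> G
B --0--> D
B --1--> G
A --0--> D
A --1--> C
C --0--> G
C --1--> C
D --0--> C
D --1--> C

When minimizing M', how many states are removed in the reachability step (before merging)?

No path from G leads to A, F, H, I; the other 5 states are all reachable.

4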